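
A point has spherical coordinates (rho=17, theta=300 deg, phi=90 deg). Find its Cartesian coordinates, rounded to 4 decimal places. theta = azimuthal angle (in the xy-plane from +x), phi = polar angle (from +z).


x = 17 * sin(90) * cos(300) = 8.5
y = 17 * sin(90) * sin(300) = -14.7224
z = 17 * cos(90) = 0

(8.5, -14.7224, 0)


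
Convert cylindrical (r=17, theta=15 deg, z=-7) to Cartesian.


x = 17 * cos(15) = 16.4207
y = 17 * sin(15) = 4.3999
z = -7

(16.4207, 4.3999, -7)


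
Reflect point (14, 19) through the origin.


Reflection through origin: (x, y) -> (-x, -y)
(14, 19) -> (-14, -19)

(-14, -19)


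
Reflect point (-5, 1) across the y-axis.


Reflection across y-axis: (x, y) -> (-x, y)
(-5, 1) -> (5, 1)

(5, 1)


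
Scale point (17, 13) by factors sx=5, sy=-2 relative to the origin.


Scaling: (x*sx, y*sy) = (17*5, 13*-2) = (85, -26)

(85, -26)


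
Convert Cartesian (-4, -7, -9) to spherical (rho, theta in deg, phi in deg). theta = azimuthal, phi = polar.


rho = sqrt((-4)^2 + (-7)^2 + (-9)^2) = 12.083
theta = atan2(-7, -4) = 240.2551 deg
phi = acos(-9/12.083) = 138.1458 deg

rho = 12.083, theta = 240.2551 deg, phi = 138.1458 deg


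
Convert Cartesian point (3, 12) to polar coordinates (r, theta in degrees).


r = sqrt(3^2 + 12^2) = 12.3693
theta = atan2(12, 3) = 75.9638 degrees

r = 12.3693, theta = 75.9638 degrees


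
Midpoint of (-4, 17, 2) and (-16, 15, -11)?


Midpoint = ((-4+-16)/2, (17+15)/2, (2+-11)/2) = (-10, 16, -4.5)

(-10, 16, -4.5)


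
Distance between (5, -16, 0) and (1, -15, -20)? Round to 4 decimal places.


d = sqrt((1-5)^2 + (-15--16)^2 + (-20-0)^2) = 20.4206

20.4206


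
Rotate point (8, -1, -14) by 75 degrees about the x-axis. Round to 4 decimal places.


x' = 8
y' = -1*cos(75) - -14*sin(75) = 13.2641
z' = -1*sin(75) + -14*cos(75) = -4.5894

(8, 13.2641, -4.5894)


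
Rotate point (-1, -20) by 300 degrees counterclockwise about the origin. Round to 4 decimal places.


x' = -1*cos(300) - -20*sin(300) = -17.8205
y' = -1*sin(300) + -20*cos(300) = -9.134

(-17.8205, -9.134)


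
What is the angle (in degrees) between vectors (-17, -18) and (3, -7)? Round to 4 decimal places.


dot = -17*3 + -18*-7 = 75
|u| = 24.7588, |v| = 7.6158
cos(angle) = 0.3978
angle = 66.562 degrees

66.562 degrees


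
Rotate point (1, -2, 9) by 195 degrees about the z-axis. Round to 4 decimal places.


x' = 1*cos(195) - -2*sin(195) = -1.4836
y' = 1*sin(195) + -2*cos(195) = 1.673
z' = 9

(-1.4836, 1.673, 9)


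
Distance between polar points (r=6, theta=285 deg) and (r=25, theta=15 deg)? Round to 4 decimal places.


d = sqrt(r1^2 + r2^2 - 2*r1*r2*cos(t2-t1))
d = sqrt(6^2 + 25^2 - 2*6*25*cos(15-285)) = 25.7099

25.7099


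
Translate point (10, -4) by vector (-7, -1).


Translation: (x+dx, y+dy) = (10+-7, -4+-1) = (3, -5)

(3, -5)


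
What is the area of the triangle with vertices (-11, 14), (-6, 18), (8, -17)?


Area = |x1(y2-y3) + x2(y3-y1) + x3(y1-y2)| / 2
= |-11*(18--17) + -6*(-17-14) + 8*(14-18)| / 2
= 115.5

115.5


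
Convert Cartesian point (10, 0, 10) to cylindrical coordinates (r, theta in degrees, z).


r = sqrt(10^2 + 0^2) = 10
theta = atan2(0, 10) = 0 deg
z = 10

r = 10, theta = 0 deg, z = 10


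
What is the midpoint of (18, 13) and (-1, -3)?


Midpoint = ((18+-1)/2, (13+-3)/2) = (8.5, 5)

(8.5, 5)


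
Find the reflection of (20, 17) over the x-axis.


Reflection across x-axis: (x, y) -> (x, -y)
(20, 17) -> (20, -17)

(20, -17)


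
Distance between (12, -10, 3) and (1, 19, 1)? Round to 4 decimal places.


d = sqrt((1-12)^2 + (19--10)^2 + (1-3)^2) = 31.0805

31.0805


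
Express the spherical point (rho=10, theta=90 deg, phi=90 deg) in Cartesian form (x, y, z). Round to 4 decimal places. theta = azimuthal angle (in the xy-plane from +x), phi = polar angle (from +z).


x = 10 * sin(90) * cos(90) = 0
y = 10 * sin(90) * sin(90) = 10
z = 10 * cos(90) = 0

(0, 10, 0)


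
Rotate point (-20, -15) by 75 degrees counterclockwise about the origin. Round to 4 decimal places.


x' = -20*cos(75) - -15*sin(75) = 9.3125
y' = -20*sin(75) + -15*cos(75) = -23.2008

(9.3125, -23.2008)


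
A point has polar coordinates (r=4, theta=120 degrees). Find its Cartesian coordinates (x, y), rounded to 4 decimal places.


x = 4 * cos(120) = -2
y = 4 * sin(120) = 3.4641

(-2, 3.4641)


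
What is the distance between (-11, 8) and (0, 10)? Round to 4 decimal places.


d = sqrt((0--11)^2 + (10-8)^2) = 11.1803

11.1803


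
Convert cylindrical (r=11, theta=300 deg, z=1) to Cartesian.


x = 11 * cos(300) = 5.5
y = 11 * sin(300) = -9.5263
z = 1

(5.5, -9.5263, 1)


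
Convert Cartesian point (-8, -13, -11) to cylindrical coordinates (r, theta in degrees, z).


r = sqrt((-8)^2 + (-13)^2) = 15.2643
theta = atan2(-13, -8) = 238.3925 deg
z = -11

r = 15.2643, theta = 238.3925 deg, z = -11


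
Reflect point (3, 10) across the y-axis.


Reflection across y-axis: (x, y) -> (-x, y)
(3, 10) -> (-3, 10)

(-3, 10)


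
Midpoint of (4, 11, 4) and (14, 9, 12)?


Midpoint = ((4+14)/2, (11+9)/2, (4+12)/2) = (9, 10, 8)

(9, 10, 8)


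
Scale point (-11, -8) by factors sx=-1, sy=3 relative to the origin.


Scaling: (x*sx, y*sy) = (-11*-1, -8*3) = (11, -24)

(11, -24)


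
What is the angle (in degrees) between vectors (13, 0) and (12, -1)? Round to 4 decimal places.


dot = 13*12 + 0*-1 = 156
|u| = 13, |v| = 12.0416
cos(angle) = 0.9965
angle = 4.7636 degrees

4.7636 degrees


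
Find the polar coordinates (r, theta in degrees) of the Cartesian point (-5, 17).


r = sqrt((-5)^2 + 17^2) = 17.72
theta = atan2(17, -5) = 106.3895 degrees

r = 17.72, theta = 106.3895 degrees


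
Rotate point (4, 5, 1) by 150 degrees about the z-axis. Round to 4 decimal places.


x' = 4*cos(150) - 5*sin(150) = -5.9641
y' = 4*sin(150) + 5*cos(150) = -2.3301
z' = 1

(-5.9641, -2.3301, 1)


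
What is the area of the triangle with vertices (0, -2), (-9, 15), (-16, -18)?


Area = |x1(y2-y3) + x2(y3-y1) + x3(y1-y2)| / 2
= |0*(15--18) + -9*(-18--2) + -16*(-2-15)| / 2
= 208

208


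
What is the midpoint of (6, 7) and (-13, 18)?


Midpoint = ((6+-13)/2, (7+18)/2) = (-3.5, 12.5)

(-3.5, 12.5)


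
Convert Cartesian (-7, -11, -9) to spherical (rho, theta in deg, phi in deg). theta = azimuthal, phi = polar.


rho = sqrt((-7)^2 + (-11)^2 + (-9)^2) = 15.843
theta = atan2(-11, -7) = 237.5288 deg
phi = acos(-9/15.843) = 124.6161 deg

rho = 15.843, theta = 237.5288 deg, phi = 124.6161 deg


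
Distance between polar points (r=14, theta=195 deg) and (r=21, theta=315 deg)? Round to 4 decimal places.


d = sqrt(r1^2 + r2^2 - 2*r1*r2*cos(t2-t1))
d = sqrt(14^2 + 21^2 - 2*14*21*cos(315-195)) = 30.5123

30.5123


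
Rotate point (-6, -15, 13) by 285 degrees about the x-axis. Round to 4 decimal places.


x' = -6
y' = -15*cos(285) - 13*sin(285) = 8.6748
z' = -15*sin(285) + 13*cos(285) = 17.8535

(-6, 8.6748, 17.8535)


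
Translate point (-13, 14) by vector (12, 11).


Translation: (x+dx, y+dy) = (-13+12, 14+11) = (-1, 25)

(-1, 25)


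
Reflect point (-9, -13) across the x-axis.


Reflection across x-axis: (x, y) -> (x, -y)
(-9, -13) -> (-9, 13)

(-9, 13)


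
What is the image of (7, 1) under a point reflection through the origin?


Reflection through origin: (x, y) -> (-x, -y)
(7, 1) -> (-7, -1)

(-7, -1)


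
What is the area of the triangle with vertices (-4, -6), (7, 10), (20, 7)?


Area = |x1(y2-y3) + x2(y3-y1) + x3(y1-y2)| / 2
= |-4*(10-7) + 7*(7--6) + 20*(-6-10)| / 2
= 120.5

120.5


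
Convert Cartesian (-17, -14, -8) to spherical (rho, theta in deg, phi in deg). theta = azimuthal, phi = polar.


rho = sqrt((-17)^2 + (-14)^2 + (-8)^2) = 23.4307
theta = atan2(-14, -17) = 219.4725 deg
phi = acos(-8/23.4307) = 109.9641 deg

rho = 23.4307, theta = 219.4725 deg, phi = 109.9641 deg


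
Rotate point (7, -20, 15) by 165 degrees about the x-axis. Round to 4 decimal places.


x' = 7
y' = -20*cos(165) - 15*sin(165) = 15.4362
z' = -20*sin(165) + 15*cos(165) = -19.6653

(7, 15.4362, -19.6653)


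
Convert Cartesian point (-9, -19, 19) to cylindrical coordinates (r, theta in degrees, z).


r = sqrt((-9)^2 + (-19)^2) = 21.0238
theta = atan2(-19, -9) = 244.6538 deg
z = 19

r = 21.0238, theta = 244.6538 deg, z = 19


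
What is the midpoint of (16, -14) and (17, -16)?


Midpoint = ((16+17)/2, (-14+-16)/2) = (16.5, -15)

(16.5, -15)


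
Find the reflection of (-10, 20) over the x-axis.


Reflection across x-axis: (x, y) -> (x, -y)
(-10, 20) -> (-10, -20)

(-10, -20)


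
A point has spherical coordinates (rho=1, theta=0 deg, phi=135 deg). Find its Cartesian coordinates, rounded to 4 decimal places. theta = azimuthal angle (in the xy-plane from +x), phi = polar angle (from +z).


x = 1 * sin(135) * cos(0) = 0.7071
y = 1 * sin(135) * sin(0) = 0
z = 1 * cos(135) = -0.7071

(0.7071, 0, -0.7071)


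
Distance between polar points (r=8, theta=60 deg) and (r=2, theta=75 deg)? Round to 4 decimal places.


d = sqrt(r1^2 + r2^2 - 2*r1*r2*cos(t2-t1))
d = sqrt(8^2 + 2^2 - 2*8*2*cos(75-60)) = 6.0902

6.0902


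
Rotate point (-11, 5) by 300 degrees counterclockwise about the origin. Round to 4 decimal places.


x' = -11*cos(300) - 5*sin(300) = -1.1699
y' = -11*sin(300) + 5*cos(300) = 12.0263

(-1.1699, 12.0263)


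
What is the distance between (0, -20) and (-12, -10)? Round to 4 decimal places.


d = sqrt((-12-0)^2 + (-10--20)^2) = 15.6205

15.6205


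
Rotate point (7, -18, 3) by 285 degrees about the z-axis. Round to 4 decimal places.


x' = 7*cos(285) - -18*sin(285) = -15.5749
y' = 7*sin(285) + -18*cos(285) = -11.4202
z' = 3

(-15.5749, -11.4202, 3)


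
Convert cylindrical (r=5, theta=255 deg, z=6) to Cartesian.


x = 5 * cos(255) = -1.2941
y = 5 * sin(255) = -4.8296
z = 6

(-1.2941, -4.8296, 6)


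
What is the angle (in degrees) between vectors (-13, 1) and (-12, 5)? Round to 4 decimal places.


dot = -13*-12 + 1*5 = 161
|u| = 13.0384, |v| = 13
cos(angle) = 0.9499
angle = 18.2212 degrees

18.2212 degrees


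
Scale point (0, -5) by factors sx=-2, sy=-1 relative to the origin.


Scaling: (x*sx, y*sy) = (0*-2, -5*-1) = (0, 5)

(0, 5)


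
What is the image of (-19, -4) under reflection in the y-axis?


Reflection across y-axis: (x, y) -> (-x, y)
(-19, -4) -> (19, -4)

(19, -4)


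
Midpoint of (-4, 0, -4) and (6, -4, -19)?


Midpoint = ((-4+6)/2, (0+-4)/2, (-4+-19)/2) = (1, -2, -11.5)

(1, -2, -11.5)


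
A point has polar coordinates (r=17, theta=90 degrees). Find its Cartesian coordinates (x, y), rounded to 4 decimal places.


x = 17 * cos(90) = 0
y = 17 * sin(90) = 17

(0, 17)


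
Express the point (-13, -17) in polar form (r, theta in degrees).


r = sqrt((-13)^2 + (-17)^2) = 21.4009
theta = atan2(-17, -13) = 232.5946 degrees

r = 21.4009, theta = 232.5946 degrees


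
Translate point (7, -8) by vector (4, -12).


Translation: (x+dx, y+dy) = (7+4, -8+-12) = (11, -20)

(11, -20)


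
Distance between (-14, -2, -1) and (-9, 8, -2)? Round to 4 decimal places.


d = sqrt((-9--14)^2 + (8--2)^2 + (-2--1)^2) = 11.225

11.225


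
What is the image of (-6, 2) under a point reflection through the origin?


Reflection through origin: (x, y) -> (-x, -y)
(-6, 2) -> (6, -2)

(6, -2)


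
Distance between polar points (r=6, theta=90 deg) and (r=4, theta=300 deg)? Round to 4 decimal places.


d = sqrt(r1^2 + r2^2 - 2*r1*r2*cos(t2-t1))
d = sqrt(6^2 + 4^2 - 2*6*4*cos(300-90)) = 9.6731

9.6731


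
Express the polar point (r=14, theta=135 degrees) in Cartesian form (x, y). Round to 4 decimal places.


x = 14 * cos(135) = -9.8995
y = 14 * sin(135) = 9.8995

(-9.8995, 9.8995)


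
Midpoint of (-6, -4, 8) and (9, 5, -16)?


Midpoint = ((-6+9)/2, (-4+5)/2, (8+-16)/2) = (1.5, 0.5, -4)

(1.5, 0.5, -4)


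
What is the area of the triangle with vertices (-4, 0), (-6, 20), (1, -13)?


Area = |x1(y2-y3) + x2(y3-y1) + x3(y1-y2)| / 2
= |-4*(20--13) + -6*(-13-0) + 1*(0-20)| / 2
= 37

37


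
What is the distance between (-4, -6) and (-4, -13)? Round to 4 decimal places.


d = sqrt((-4--4)^2 + (-13--6)^2) = 7

7


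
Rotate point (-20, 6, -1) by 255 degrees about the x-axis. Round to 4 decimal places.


x' = -20
y' = 6*cos(255) - -1*sin(255) = -2.5188
z' = 6*sin(255) + -1*cos(255) = -5.5367

(-20, -2.5188, -5.5367)


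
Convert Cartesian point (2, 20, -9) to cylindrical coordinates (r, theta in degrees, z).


r = sqrt(2^2 + 20^2) = 20.0998
theta = atan2(20, 2) = 84.2894 deg
z = -9

r = 20.0998, theta = 84.2894 deg, z = -9


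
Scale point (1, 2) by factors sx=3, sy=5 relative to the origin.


Scaling: (x*sx, y*sy) = (1*3, 2*5) = (3, 10)

(3, 10)


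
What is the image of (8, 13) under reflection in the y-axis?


Reflection across y-axis: (x, y) -> (-x, y)
(8, 13) -> (-8, 13)

(-8, 13)


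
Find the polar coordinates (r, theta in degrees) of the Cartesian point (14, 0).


r = sqrt(14^2 + 0^2) = 14
theta = atan2(0, 14) = 0 degrees

r = 14, theta = 0 degrees


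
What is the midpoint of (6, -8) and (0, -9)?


Midpoint = ((6+0)/2, (-8+-9)/2) = (3, -8.5)

(3, -8.5)


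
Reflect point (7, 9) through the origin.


Reflection through origin: (x, y) -> (-x, -y)
(7, 9) -> (-7, -9)

(-7, -9)


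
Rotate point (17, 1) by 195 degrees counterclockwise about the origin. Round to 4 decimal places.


x' = 17*cos(195) - 1*sin(195) = -16.1619
y' = 17*sin(195) + 1*cos(195) = -5.3658

(-16.1619, -5.3658)


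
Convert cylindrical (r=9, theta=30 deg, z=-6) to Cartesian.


x = 9 * cos(30) = 7.7942
y = 9 * sin(30) = 4.5
z = -6

(7.7942, 4.5, -6)


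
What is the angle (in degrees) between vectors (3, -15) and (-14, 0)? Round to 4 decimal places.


dot = 3*-14 + -15*0 = -42
|u| = 15.2971, |v| = 14
cos(angle) = -0.1961
angle = 101.3099 degrees

101.3099 degrees


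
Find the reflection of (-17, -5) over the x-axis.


Reflection across x-axis: (x, y) -> (x, -y)
(-17, -5) -> (-17, 5)

(-17, 5)


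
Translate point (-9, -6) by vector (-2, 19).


Translation: (x+dx, y+dy) = (-9+-2, -6+19) = (-11, 13)

(-11, 13)


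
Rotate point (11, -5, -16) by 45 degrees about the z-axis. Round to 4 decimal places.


x' = 11*cos(45) - -5*sin(45) = 11.3137
y' = 11*sin(45) + -5*cos(45) = 4.2426
z' = -16

(11.3137, 4.2426, -16)


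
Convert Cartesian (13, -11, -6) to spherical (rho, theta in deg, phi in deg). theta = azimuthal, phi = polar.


rho = sqrt(13^2 + (-11)^2 + (-6)^2) = 18.0555
theta = atan2(-11, 13) = 319.7636 deg
phi = acos(-6/18.0555) = 109.409 deg

rho = 18.0555, theta = 319.7636 deg, phi = 109.409 deg


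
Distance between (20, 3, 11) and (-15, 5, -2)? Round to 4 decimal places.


d = sqrt((-15-20)^2 + (5-3)^2 + (-2-11)^2) = 37.3898

37.3898


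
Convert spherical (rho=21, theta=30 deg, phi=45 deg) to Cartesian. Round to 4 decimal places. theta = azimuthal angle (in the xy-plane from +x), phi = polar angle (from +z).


x = 21 * sin(45) * cos(30) = 12.8598
y = 21 * sin(45) * sin(30) = 7.4246
z = 21 * cos(45) = 14.8492

(12.8598, 7.4246, 14.8492)


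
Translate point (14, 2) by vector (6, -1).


Translation: (x+dx, y+dy) = (14+6, 2+-1) = (20, 1)

(20, 1)


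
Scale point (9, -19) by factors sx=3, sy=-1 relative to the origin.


Scaling: (x*sx, y*sy) = (9*3, -19*-1) = (27, 19)

(27, 19)


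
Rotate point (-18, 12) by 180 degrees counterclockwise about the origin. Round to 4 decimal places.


x' = -18*cos(180) - 12*sin(180) = 18
y' = -18*sin(180) + 12*cos(180) = -12

(18, -12)


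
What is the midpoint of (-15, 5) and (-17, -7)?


Midpoint = ((-15+-17)/2, (5+-7)/2) = (-16, -1)

(-16, -1)


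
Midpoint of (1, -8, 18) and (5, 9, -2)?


Midpoint = ((1+5)/2, (-8+9)/2, (18+-2)/2) = (3, 0.5, 8)

(3, 0.5, 8)


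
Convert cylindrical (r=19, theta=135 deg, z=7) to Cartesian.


x = 19 * cos(135) = -13.435
y = 19 * sin(135) = 13.435
z = 7

(-13.435, 13.435, 7)


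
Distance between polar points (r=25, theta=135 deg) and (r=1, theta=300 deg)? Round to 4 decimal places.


d = sqrt(r1^2 + r2^2 - 2*r1*r2*cos(t2-t1))
d = sqrt(25^2 + 1^2 - 2*25*1*cos(300-135)) = 25.9672

25.9672


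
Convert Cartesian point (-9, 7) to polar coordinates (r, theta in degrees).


r = sqrt((-9)^2 + 7^2) = 11.4018
theta = atan2(7, -9) = 142.125 degrees

r = 11.4018, theta = 142.125 degrees


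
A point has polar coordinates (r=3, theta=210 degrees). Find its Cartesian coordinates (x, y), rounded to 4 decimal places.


x = 3 * cos(210) = -2.5981
y = 3 * sin(210) = -1.5

(-2.5981, -1.5)


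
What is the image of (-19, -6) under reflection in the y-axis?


Reflection across y-axis: (x, y) -> (-x, y)
(-19, -6) -> (19, -6)

(19, -6)


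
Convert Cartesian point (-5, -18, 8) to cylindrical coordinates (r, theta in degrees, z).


r = sqrt((-5)^2 + (-18)^2) = 18.6815
theta = atan2(-18, -5) = 254.4759 deg
z = 8

r = 18.6815, theta = 254.4759 deg, z = 8


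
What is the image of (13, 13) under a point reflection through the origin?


Reflection through origin: (x, y) -> (-x, -y)
(13, 13) -> (-13, -13)

(-13, -13)


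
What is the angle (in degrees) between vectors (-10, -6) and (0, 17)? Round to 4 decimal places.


dot = -10*0 + -6*17 = -102
|u| = 11.6619, |v| = 17
cos(angle) = -0.5145
angle = 120.9638 degrees

120.9638 degrees


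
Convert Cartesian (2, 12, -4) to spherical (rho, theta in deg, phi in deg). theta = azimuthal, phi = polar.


rho = sqrt(2^2 + 12^2 + (-4)^2) = 12.8062
theta = atan2(12, 2) = 80.5377 deg
phi = acos(-4/12.8062) = 108.2008 deg

rho = 12.8062, theta = 80.5377 deg, phi = 108.2008 deg


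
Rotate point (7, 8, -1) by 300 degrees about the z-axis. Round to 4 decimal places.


x' = 7*cos(300) - 8*sin(300) = 10.4282
y' = 7*sin(300) + 8*cos(300) = -2.0622
z' = -1

(10.4282, -2.0622, -1)


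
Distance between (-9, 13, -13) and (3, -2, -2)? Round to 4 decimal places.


d = sqrt((3--9)^2 + (-2-13)^2 + (-2--13)^2) = 22.1359

22.1359


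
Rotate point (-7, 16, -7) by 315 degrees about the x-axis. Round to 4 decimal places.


x' = -7
y' = 16*cos(315) - -7*sin(315) = 6.364
z' = 16*sin(315) + -7*cos(315) = -16.2635

(-7, 6.364, -16.2635)


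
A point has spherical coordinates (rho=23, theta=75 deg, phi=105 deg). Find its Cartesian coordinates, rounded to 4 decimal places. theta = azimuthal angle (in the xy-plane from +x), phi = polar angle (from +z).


x = 23 * sin(105) * cos(75) = 5.75
y = 23 * sin(105) * sin(75) = 21.4593
z = 23 * cos(105) = -5.9528

(5.75, 21.4593, -5.9528)


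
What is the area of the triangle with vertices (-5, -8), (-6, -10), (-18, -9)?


Area = |x1(y2-y3) + x2(y3-y1) + x3(y1-y2)| / 2
= |-5*(-10--9) + -6*(-9--8) + -18*(-8--10)| / 2
= 12.5

12.5


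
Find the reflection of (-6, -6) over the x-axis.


Reflection across x-axis: (x, y) -> (x, -y)
(-6, -6) -> (-6, 6)

(-6, 6)


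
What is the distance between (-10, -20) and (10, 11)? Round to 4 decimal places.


d = sqrt((10--10)^2 + (11--20)^2) = 36.8917

36.8917


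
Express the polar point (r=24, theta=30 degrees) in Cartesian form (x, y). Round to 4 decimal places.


x = 24 * cos(30) = 20.7846
y = 24 * sin(30) = 12

(20.7846, 12)


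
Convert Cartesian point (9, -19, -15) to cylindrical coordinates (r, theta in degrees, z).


r = sqrt(9^2 + (-19)^2) = 21.0238
theta = atan2(-19, 9) = 295.3462 deg
z = -15

r = 21.0238, theta = 295.3462 deg, z = -15


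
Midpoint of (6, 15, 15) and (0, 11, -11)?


Midpoint = ((6+0)/2, (15+11)/2, (15+-11)/2) = (3, 13, 2)

(3, 13, 2)


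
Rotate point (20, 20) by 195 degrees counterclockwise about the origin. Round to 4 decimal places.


x' = 20*cos(195) - 20*sin(195) = -14.1421
y' = 20*sin(195) + 20*cos(195) = -24.4949

(-14.1421, -24.4949)


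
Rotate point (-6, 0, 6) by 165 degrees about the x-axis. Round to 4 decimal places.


x' = -6
y' = 0*cos(165) - 6*sin(165) = -1.5529
z' = 0*sin(165) + 6*cos(165) = -5.7956

(-6, -1.5529, -5.7956)


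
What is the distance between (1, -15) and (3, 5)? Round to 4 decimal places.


d = sqrt((3-1)^2 + (5--15)^2) = 20.0998

20.0998


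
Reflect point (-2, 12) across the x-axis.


Reflection across x-axis: (x, y) -> (x, -y)
(-2, 12) -> (-2, -12)

(-2, -12)


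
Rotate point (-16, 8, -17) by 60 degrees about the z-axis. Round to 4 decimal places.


x' = -16*cos(60) - 8*sin(60) = -14.9282
y' = -16*sin(60) + 8*cos(60) = -9.8564
z' = -17

(-14.9282, -9.8564, -17)


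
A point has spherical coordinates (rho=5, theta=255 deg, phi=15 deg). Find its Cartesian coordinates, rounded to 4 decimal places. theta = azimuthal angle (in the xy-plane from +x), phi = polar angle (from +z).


x = 5 * sin(15) * cos(255) = -0.3349
y = 5 * sin(15) * sin(255) = -1.25
z = 5 * cos(15) = 4.8296

(-0.3349, -1.25, 4.8296)


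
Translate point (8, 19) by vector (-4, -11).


Translation: (x+dx, y+dy) = (8+-4, 19+-11) = (4, 8)

(4, 8)


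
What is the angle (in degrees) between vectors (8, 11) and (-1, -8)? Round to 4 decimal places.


dot = 8*-1 + 11*-8 = -96
|u| = 13.6015, |v| = 8.0623
cos(angle) = -0.8754
angle = 151.0976 degrees

151.0976 degrees


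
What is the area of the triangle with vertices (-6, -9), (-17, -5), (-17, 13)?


Area = |x1(y2-y3) + x2(y3-y1) + x3(y1-y2)| / 2
= |-6*(-5-13) + -17*(13--9) + -17*(-9--5)| / 2
= 99

99


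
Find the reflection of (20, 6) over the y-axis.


Reflection across y-axis: (x, y) -> (-x, y)
(20, 6) -> (-20, 6)

(-20, 6)


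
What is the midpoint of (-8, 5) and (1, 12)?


Midpoint = ((-8+1)/2, (5+12)/2) = (-3.5, 8.5)

(-3.5, 8.5)


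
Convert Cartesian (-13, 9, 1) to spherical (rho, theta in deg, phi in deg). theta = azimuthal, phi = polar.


rho = sqrt((-13)^2 + 9^2 + 1^2) = 15.843
theta = atan2(9, -13) = 145.3048 deg
phi = acos(1/15.843) = 86.3811 deg

rho = 15.843, theta = 145.3048 deg, phi = 86.3811 deg


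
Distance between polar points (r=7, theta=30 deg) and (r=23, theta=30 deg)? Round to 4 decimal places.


d = sqrt(r1^2 + r2^2 - 2*r1*r2*cos(t2-t1))
d = sqrt(7^2 + 23^2 - 2*7*23*cos(30-30)) = 16

16


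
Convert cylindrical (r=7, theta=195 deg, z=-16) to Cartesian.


x = 7 * cos(195) = -6.7615
y = 7 * sin(195) = -1.8117
z = -16

(-6.7615, -1.8117, -16)


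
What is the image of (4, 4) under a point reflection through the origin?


Reflection through origin: (x, y) -> (-x, -y)
(4, 4) -> (-4, -4)

(-4, -4)


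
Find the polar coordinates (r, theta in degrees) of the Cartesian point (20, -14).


r = sqrt(20^2 + (-14)^2) = 24.4131
theta = atan2(-14, 20) = 325.008 degrees

r = 24.4131, theta = 325.008 degrees


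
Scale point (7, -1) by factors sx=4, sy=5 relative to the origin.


Scaling: (x*sx, y*sy) = (7*4, -1*5) = (28, -5)

(28, -5)


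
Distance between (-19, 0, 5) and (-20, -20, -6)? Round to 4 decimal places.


d = sqrt((-20--19)^2 + (-20-0)^2 + (-6-5)^2) = 22.8473

22.8473


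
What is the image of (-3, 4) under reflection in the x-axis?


Reflection across x-axis: (x, y) -> (x, -y)
(-3, 4) -> (-3, -4)

(-3, -4)


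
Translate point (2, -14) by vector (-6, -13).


Translation: (x+dx, y+dy) = (2+-6, -14+-13) = (-4, -27)

(-4, -27)


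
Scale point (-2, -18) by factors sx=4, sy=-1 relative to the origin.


Scaling: (x*sx, y*sy) = (-2*4, -18*-1) = (-8, 18)

(-8, 18)


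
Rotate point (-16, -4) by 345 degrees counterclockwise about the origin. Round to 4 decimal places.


x' = -16*cos(345) - -4*sin(345) = -16.4901
y' = -16*sin(345) + -4*cos(345) = 0.2774

(-16.4901, 0.2774)


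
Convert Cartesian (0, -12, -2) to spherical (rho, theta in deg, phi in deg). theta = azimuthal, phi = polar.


rho = sqrt(0^2 + (-12)^2 + (-2)^2) = 12.1655
theta = atan2(-12, 0) = 270 deg
phi = acos(-2/12.1655) = 99.4623 deg

rho = 12.1655, theta = 270 deg, phi = 99.4623 deg


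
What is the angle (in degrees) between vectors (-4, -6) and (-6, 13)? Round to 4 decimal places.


dot = -4*-6 + -6*13 = -54
|u| = 7.2111, |v| = 14.3178
cos(angle) = -0.523
angle = 121.5348 degrees

121.5348 degrees


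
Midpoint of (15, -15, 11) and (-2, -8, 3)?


Midpoint = ((15+-2)/2, (-15+-8)/2, (11+3)/2) = (6.5, -11.5, 7)

(6.5, -11.5, 7)


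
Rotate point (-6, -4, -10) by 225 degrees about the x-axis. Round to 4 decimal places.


x' = -6
y' = -4*cos(225) - -10*sin(225) = -4.2426
z' = -4*sin(225) + -10*cos(225) = 9.8995

(-6, -4.2426, 9.8995)


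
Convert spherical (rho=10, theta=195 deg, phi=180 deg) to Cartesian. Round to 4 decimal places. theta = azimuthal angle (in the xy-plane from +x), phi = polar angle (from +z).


x = 10 * sin(180) * cos(195) = 0
y = 10 * sin(180) * sin(195) = 0
z = 10 * cos(180) = -10

(0, 0, -10)


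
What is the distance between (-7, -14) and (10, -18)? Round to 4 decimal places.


d = sqrt((10--7)^2 + (-18--14)^2) = 17.4642

17.4642


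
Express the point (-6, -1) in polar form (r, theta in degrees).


r = sqrt((-6)^2 + (-1)^2) = 6.0828
theta = atan2(-1, -6) = 189.4623 degrees

r = 6.0828, theta = 189.4623 degrees


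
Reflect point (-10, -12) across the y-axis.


Reflection across y-axis: (x, y) -> (-x, y)
(-10, -12) -> (10, -12)

(10, -12)


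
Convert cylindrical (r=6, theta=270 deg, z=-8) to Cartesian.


x = 6 * cos(270) = 0
y = 6 * sin(270) = -6
z = -8

(0, -6, -8)


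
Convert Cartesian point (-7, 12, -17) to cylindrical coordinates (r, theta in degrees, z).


r = sqrt((-7)^2 + 12^2) = 13.8924
theta = atan2(12, -7) = 120.2564 deg
z = -17

r = 13.8924, theta = 120.2564 deg, z = -17


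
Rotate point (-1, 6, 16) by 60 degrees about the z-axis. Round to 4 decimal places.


x' = -1*cos(60) - 6*sin(60) = -5.6962
y' = -1*sin(60) + 6*cos(60) = 2.134
z' = 16

(-5.6962, 2.134, 16)


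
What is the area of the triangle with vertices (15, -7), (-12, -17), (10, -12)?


Area = |x1(y2-y3) + x2(y3-y1) + x3(y1-y2)| / 2
= |15*(-17--12) + -12*(-12--7) + 10*(-7--17)| / 2
= 42.5

42.5


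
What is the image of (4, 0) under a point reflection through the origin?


Reflection through origin: (x, y) -> (-x, -y)
(4, 0) -> (-4, 0)

(-4, 0)


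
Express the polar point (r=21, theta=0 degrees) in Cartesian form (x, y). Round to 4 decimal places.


x = 21 * cos(0) = 21
y = 21 * sin(0) = 0

(21, 0)


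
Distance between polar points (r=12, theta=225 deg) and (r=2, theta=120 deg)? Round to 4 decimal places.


d = sqrt(r1^2 + r2^2 - 2*r1*r2*cos(t2-t1))
d = sqrt(12^2 + 2^2 - 2*12*2*cos(120-225)) = 12.6658

12.6658


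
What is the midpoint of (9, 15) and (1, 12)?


Midpoint = ((9+1)/2, (15+12)/2) = (5, 13.5)

(5, 13.5)


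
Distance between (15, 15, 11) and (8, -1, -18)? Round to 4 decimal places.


d = sqrt((8-15)^2 + (-1-15)^2 + (-18-11)^2) = 33.8526

33.8526


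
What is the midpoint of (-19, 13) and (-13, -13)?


Midpoint = ((-19+-13)/2, (13+-13)/2) = (-16, 0)

(-16, 0)


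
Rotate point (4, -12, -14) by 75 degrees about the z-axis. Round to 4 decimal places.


x' = 4*cos(75) - -12*sin(75) = 12.6264
y' = 4*sin(75) + -12*cos(75) = 0.7579
z' = -14

(12.6264, 0.7579, -14)


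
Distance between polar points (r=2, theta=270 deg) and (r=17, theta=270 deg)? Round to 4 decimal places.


d = sqrt(r1^2 + r2^2 - 2*r1*r2*cos(t2-t1))
d = sqrt(2^2 + 17^2 - 2*2*17*cos(270-270)) = 15

15


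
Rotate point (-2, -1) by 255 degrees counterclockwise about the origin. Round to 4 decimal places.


x' = -2*cos(255) - -1*sin(255) = -0.4483
y' = -2*sin(255) + -1*cos(255) = 2.1907

(-0.4483, 2.1907)


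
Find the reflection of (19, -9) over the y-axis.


Reflection across y-axis: (x, y) -> (-x, y)
(19, -9) -> (-19, -9)

(-19, -9)


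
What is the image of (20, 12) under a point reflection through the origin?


Reflection through origin: (x, y) -> (-x, -y)
(20, 12) -> (-20, -12)

(-20, -12)


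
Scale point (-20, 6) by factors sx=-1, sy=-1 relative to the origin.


Scaling: (x*sx, y*sy) = (-20*-1, 6*-1) = (20, -6)

(20, -6)


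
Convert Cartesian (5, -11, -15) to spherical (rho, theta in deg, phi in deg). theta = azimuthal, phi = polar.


rho = sqrt(5^2 + (-11)^2 + (-15)^2) = 19.2614
theta = atan2(-11, 5) = 294.444 deg
phi = acos(-15/19.2614) = 141.1473 deg

rho = 19.2614, theta = 294.444 deg, phi = 141.1473 deg


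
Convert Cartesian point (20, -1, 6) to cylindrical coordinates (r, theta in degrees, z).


r = sqrt(20^2 + (-1)^2) = 20.025
theta = atan2(-1, 20) = 357.1376 deg
z = 6

r = 20.025, theta = 357.1376 deg, z = 6


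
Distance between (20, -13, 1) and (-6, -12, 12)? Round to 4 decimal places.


d = sqrt((-6-20)^2 + (-12--13)^2 + (12-1)^2) = 28.2489

28.2489


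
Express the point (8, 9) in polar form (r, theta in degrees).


r = sqrt(8^2 + 9^2) = 12.0416
theta = atan2(9, 8) = 48.3665 degrees

r = 12.0416, theta = 48.3665 degrees


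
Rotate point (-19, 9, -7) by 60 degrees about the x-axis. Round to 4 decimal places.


x' = -19
y' = 9*cos(60) - -7*sin(60) = 10.5622
z' = 9*sin(60) + -7*cos(60) = 4.2942

(-19, 10.5622, 4.2942)


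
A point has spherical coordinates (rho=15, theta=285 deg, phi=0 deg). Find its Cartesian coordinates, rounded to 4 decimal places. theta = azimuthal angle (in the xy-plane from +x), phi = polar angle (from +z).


x = 15 * sin(0) * cos(285) = 0
y = 15 * sin(0) * sin(285) = 0
z = 15 * cos(0) = 15

(0, 0, 15)


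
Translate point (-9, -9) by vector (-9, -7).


Translation: (x+dx, y+dy) = (-9+-9, -9+-7) = (-18, -16)

(-18, -16)


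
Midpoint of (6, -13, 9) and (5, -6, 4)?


Midpoint = ((6+5)/2, (-13+-6)/2, (9+4)/2) = (5.5, -9.5, 6.5)

(5.5, -9.5, 6.5)


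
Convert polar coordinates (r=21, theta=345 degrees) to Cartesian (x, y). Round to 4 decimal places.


x = 21 * cos(345) = 20.2844
y = 21 * sin(345) = -5.4352

(20.2844, -5.4352)


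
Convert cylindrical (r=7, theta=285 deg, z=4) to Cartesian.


x = 7 * cos(285) = 1.8117
y = 7 * sin(285) = -6.7615
z = 4

(1.8117, -6.7615, 4)


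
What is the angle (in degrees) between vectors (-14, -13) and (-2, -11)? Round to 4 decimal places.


dot = -14*-2 + -13*-11 = 171
|u| = 19.105, |v| = 11.1803
cos(angle) = 0.8006
angle = 36.8162 degrees

36.8162 degrees


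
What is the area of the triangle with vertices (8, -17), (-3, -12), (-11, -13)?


Area = |x1(y2-y3) + x2(y3-y1) + x3(y1-y2)| / 2
= |8*(-12--13) + -3*(-13--17) + -11*(-17--12)| / 2
= 25.5

25.5


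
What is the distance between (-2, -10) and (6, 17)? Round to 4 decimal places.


d = sqrt((6--2)^2 + (17--10)^2) = 28.1603

28.1603


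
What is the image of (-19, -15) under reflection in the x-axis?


Reflection across x-axis: (x, y) -> (x, -y)
(-19, -15) -> (-19, 15)

(-19, 15)


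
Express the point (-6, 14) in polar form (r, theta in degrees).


r = sqrt((-6)^2 + 14^2) = 15.2315
theta = atan2(14, -6) = 113.1986 degrees

r = 15.2315, theta = 113.1986 degrees


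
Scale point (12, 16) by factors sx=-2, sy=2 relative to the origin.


Scaling: (x*sx, y*sy) = (12*-2, 16*2) = (-24, 32)

(-24, 32)


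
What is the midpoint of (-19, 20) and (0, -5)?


Midpoint = ((-19+0)/2, (20+-5)/2) = (-9.5, 7.5)

(-9.5, 7.5)


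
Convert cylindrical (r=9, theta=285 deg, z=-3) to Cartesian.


x = 9 * cos(285) = 2.3294
y = 9 * sin(285) = -8.6933
z = -3

(2.3294, -8.6933, -3)


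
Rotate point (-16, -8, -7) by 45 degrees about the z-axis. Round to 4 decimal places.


x' = -16*cos(45) - -8*sin(45) = -5.6569
y' = -16*sin(45) + -8*cos(45) = -16.9706
z' = -7

(-5.6569, -16.9706, -7)


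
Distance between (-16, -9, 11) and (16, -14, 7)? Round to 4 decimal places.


d = sqrt((16--16)^2 + (-14--9)^2 + (7-11)^2) = 32.6343

32.6343


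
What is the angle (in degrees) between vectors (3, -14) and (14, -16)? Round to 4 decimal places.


dot = 3*14 + -14*-16 = 266
|u| = 14.3178, |v| = 21.2603
cos(angle) = 0.8738
angle = 29.0912 degrees

29.0912 degrees


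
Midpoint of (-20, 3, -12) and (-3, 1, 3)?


Midpoint = ((-20+-3)/2, (3+1)/2, (-12+3)/2) = (-11.5, 2, -4.5)

(-11.5, 2, -4.5)


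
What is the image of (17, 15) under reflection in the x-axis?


Reflection across x-axis: (x, y) -> (x, -y)
(17, 15) -> (17, -15)

(17, -15)


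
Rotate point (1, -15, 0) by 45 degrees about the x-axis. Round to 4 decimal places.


x' = 1
y' = -15*cos(45) - 0*sin(45) = -10.6066
z' = -15*sin(45) + 0*cos(45) = -10.6066

(1, -10.6066, -10.6066)


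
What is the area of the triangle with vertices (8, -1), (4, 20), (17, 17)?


Area = |x1(y2-y3) + x2(y3-y1) + x3(y1-y2)| / 2
= |8*(20-17) + 4*(17--1) + 17*(-1-20)| / 2
= 130.5

130.5


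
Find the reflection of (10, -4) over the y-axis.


Reflection across y-axis: (x, y) -> (-x, y)
(10, -4) -> (-10, -4)

(-10, -4)


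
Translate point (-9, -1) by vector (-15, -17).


Translation: (x+dx, y+dy) = (-9+-15, -1+-17) = (-24, -18)

(-24, -18)


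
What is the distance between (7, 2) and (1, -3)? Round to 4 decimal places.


d = sqrt((1-7)^2 + (-3-2)^2) = 7.8102

7.8102


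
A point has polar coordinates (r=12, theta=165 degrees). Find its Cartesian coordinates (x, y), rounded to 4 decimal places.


x = 12 * cos(165) = -11.5911
y = 12 * sin(165) = 3.1058

(-11.5911, 3.1058)


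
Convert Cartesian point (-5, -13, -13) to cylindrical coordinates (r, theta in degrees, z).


r = sqrt((-5)^2 + (-13)^2) = 13.9284
theta = atan2(-13, -5) = 248.9625 deg
z = -13

r = 13.9284, theta = 248.9625 deg, z = -13


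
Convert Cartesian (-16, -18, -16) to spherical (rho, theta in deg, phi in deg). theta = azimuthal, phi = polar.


rho = sqrt((-16)^2 + (-18)^2 + (-16)^2) = 28.9137
theta = atan2(-18, -16) = 228.3665 deg
phi = acos(-16/28.9137) = 123.5986 deg

rho = 28.9137, theta = 228.3665 deg, phi = 123.5986 deg


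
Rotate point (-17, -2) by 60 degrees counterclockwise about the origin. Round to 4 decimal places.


x' = -17*cos(60) - -2*sin(60) = -6.7679
y' = -17*sin(60) + -2*cos(60) = -15.7224

(-6.7679, -15.7224)


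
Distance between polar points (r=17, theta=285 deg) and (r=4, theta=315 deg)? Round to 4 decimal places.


d = sqrt(r1^2 + r2^2 - 2*r1*r2*cos(t2-t1))
d = sqrt(17^2 + 4^2 - 2*17*4*cos(315-285)) = 13.6829

13.6829


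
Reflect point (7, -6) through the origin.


Reflection through origin: (x, y) -> (-x, -y)
(7, -6) -> (-7, 6)

(-7, 6)


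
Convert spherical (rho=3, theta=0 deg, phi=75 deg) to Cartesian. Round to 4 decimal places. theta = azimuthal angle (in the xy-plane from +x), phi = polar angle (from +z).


x = 3 * sin(75) * cos(0) = 2.8978
y = 3 * sin(75) * sin(0) = 0
z = 3 * cos(75) = 0.7765

(2.8978, 0, 0.7765)


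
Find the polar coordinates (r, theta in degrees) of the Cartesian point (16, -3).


r = sqrt(16^2 + (-3)^2) = 16.2788
theta = atan2(-3, 16) = 349.3803 degrees

r = 16.2788, theta = 349.3803 degrees


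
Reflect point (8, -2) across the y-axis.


Reflection across y-axis: (x, y) -> (-x, y)
(8, -2) -> (-8, -2)

(-8, -2)


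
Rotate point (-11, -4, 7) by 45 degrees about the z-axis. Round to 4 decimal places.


x' = -11*cos(45) - -4*sin(45) = -4.9497
y' = -11*sin(45) + -4*cos(45) = -10.6066
z' = 7

(-4.9497, -10.6066, 7)


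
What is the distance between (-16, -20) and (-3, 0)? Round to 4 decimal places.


d = sqrt((-3--16)^2 + (0--20)^2) = 23.8537

23.8537


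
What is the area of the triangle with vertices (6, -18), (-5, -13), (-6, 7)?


Area = |x1(y2-y3) + x2(y3-y1) + x3(y1-y2)| / 2
= |6*(-13-7) + -5*(7--18) + -6*(-18--13)| / 2
= 107.5

107.5


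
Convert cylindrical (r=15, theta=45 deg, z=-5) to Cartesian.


x = 15 * cos(45) = 10.6066
y = 15 * sin(45) = 10.6066
z = -5

(10.6066, 10.6066, -5)


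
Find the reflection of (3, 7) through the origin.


Reflection through origin: (x, y) -> (-x, -y)
(3, 7) -> (-3, -7)

(-3, -7)


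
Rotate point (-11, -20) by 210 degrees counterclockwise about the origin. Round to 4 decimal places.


x' = -11*cos(210) - -20*sin(210) = -0.4737
y' = -11*sin(210) + -20*cos(210) = 22.8205

(-0.4737, 22.8205)


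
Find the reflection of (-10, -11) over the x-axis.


Reflection across x-axis: (x, y) -> (x, -y)
(-10, -11) -> (-10, 11)

(-10, 11)


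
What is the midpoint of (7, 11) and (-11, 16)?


Midpoint = ((7+-11)/2, (11+16)/2) = (-2, 13.5)

(-2, 13.5)


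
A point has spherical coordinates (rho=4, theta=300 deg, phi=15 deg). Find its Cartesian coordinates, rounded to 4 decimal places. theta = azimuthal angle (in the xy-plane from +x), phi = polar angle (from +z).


x = 4 * sin(15) * cos(300) = 0.5176
y = 4 * sin(15) * sin(300) = -0.8966
z = 4 * cos(15) = 3.8637

(0.5176, -0.8966, 3.8637)


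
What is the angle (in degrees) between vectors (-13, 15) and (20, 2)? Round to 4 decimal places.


dot = -13*20 + 15*2 = -230
|u| = 19.8494, |v| = 20.0998
cos(angle) = -0.5765
angle = 125.2038 degrees

125.2038 degrees


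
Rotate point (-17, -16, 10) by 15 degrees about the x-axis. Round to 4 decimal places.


x' = -17
y' = -16*cos(15) - 10*sin(15) = -18.043
z' = -16*sin(15) + 10*cos(15) = 5.5182

(-17, -18.043, 5.5182)


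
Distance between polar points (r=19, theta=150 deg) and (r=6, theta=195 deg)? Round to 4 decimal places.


d = sqrt(r1^2 + r2^2 - 2*r1*r2*cos(t2-t1))
d = sqrt(19^2 + 6^2 - 2*19*6*cos(195-150)) = 15.3551

15.3551


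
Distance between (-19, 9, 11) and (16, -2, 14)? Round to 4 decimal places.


d = sqrt((16--19)^2 + (-2-9)^2 + (14-11)^2) = 36.8103

36.8103


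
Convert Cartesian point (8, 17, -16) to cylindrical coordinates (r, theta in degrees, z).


r = sqrt(8^2 + 17^2) = 18.7883
theta = atan2(17, 8) = 64.7989 deg
z = -16

r = 18.7883, theta = 64.7989 deg, z = -16


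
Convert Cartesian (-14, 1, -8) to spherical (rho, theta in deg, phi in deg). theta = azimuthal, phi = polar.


rho = sqrt((-14)^2 + 1^2 + (-8)^2) = 16.1555
theta = atan2(1, -14) = 175.9144 deg
phi = acos(-8/16.1555) = 119.6821 deg

rho = 16.1555, theta = 175.9144 deg, phi = 119.6821 deg


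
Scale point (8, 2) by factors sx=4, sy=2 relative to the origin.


Scaling: (x*sx, y*sy) = (8*4, 2*2) = (32, 4)

(32, 4)


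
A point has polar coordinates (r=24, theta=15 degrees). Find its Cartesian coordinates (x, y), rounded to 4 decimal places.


x = 24 * cos(15) = 23.1822
y = 24 * sin(15) = 6.2117

(23.1822, 6.2117)


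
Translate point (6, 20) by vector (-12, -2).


Translation: (x+dx, y+dy) = (6+-12, 20+-2) = (-6, 18)

(-6, 18)


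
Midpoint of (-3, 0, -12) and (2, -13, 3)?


Midpoint = ((-3+2)/2, (0+-13)/2, (-12+3)/2) = (-0.5, -6.5, -4.5)

(-0.5, -6.5, -4.5)


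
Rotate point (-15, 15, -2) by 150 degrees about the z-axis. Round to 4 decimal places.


x' = -15*cos(150) - 15*sin(150) = 5.4904
y' = -15*sin(150) + 15*cos(150) = -20.4904
z' = -2

(5.4904, -20.4904, -2)


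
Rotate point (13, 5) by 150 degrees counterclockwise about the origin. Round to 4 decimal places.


x' = 13*cos(150) - 5*sin(150) = -13.7583
y' = 13*sin(150) + 5*cos(150) = 2.1699

(-13.7583, 2.1699)


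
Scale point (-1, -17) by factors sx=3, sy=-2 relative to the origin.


Scaling: (x*sx, y*sy) = (-1*3, -17*-2) = (-3, 34)

(-3, 34)


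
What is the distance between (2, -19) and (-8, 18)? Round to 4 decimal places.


d = sqrt((-8-2)^2 + (18--19)^2) = 38.3275

38.3275


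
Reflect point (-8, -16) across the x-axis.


Reflection across x-axis: (x, y) -> (x, -y)
(-8, -16) -> (-8, 16)

(-8, 16)
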